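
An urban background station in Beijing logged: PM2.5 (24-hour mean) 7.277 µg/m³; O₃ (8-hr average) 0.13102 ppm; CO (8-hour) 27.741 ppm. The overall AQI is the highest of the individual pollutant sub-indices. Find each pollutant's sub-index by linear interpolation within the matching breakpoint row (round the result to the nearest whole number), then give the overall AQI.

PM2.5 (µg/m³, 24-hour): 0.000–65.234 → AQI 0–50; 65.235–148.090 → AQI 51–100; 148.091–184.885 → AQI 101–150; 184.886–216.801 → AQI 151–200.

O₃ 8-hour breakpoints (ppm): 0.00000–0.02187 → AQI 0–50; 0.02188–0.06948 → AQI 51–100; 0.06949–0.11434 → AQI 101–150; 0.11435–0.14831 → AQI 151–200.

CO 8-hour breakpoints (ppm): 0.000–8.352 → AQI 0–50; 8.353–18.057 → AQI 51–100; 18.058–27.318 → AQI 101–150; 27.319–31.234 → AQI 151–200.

PM2.5 7.277: bracket 0.000–65.234 → index 0–50; slope 50/65.234, offset 7.277.
AQI = 0 + 50/65.234·7.277 ≈ 5.58 ⇒ 6.
O₃ 0.13102: bracket 0.11435–0.14831 → index 151–200; slope 49/0.03396, offset 0.01667.
AQI = 151 + 49/0.03396·0.01667 ≈ 175.05 ⇒ 175.
CO: 27.741 lies in 27.319–31.234, so I_lo=151, I_hi=200, C_lo=27.319, C_hi=31.234.
(200−151)/(31.234−27.319) × (27.741−27.319) + 151 = 49/3.915 × 0.422 + 151 ≈ 156.28 → 156.
Sub-indices: PM2.5→6, O₃→175, CO→156. Overall AQI = max = 175; dominant pollutant is O₃.

175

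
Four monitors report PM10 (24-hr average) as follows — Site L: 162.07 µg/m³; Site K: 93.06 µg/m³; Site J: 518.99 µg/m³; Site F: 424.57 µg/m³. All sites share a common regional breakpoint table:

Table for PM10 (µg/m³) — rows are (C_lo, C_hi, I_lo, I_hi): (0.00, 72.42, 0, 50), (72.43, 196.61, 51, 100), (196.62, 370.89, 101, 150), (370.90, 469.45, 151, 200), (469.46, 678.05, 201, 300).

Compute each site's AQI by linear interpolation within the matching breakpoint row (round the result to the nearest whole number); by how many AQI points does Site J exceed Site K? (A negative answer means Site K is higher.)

Site L 162.07: bracket 72.43–196.61 → index 51–100; slope 49/124.18, offset 89.64.
AQI = 51 + 49/124.18·89.64 ≈ 86.37 ⇒ 86.
Site K: 93.06 ∈ [72.43, 196.61] ↔ index [51, 100].
51 + (93.06−72.43)·(100−51)/(196.61−72.43) = 51 + 20.63·49/124.18 ≈ 59.14, so AQI = 59.
Site J: row 469.46–678.05 (AQI 201–300). (300−201)·(518.99−469.46)/(678.05−469.46) + 201 = 99·49.53/208.59 + 201 ≈ 224.51 → 225.
Site F 424.57: bracket 370.90–469.45 → index 151–200; slope 49/98.55, offset 53.67.
AQI = 151 + 49/98.55·53.67 ≈ 177.69 ⇒ 178.
AQIs: Site L=86, Site K=59, Site J=225, Site F=178. Site J (225) − Site K (59) = 166.

166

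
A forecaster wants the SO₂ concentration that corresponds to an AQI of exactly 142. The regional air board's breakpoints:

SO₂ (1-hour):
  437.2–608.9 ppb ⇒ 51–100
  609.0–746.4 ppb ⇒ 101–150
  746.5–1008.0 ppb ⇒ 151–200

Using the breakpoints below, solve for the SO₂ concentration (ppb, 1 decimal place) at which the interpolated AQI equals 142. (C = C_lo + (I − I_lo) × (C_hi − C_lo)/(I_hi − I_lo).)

AQI 142 lies in the 101–150 band, which corresponds to 609.0–746.4 ppb.
C = 609.0 + (142−101)×(746.4−609.0)/(150−101) = 609.0 + 41×137.4/49 ≈ 723.967 ppb → 724.0 ppb to 1 dp.

724.0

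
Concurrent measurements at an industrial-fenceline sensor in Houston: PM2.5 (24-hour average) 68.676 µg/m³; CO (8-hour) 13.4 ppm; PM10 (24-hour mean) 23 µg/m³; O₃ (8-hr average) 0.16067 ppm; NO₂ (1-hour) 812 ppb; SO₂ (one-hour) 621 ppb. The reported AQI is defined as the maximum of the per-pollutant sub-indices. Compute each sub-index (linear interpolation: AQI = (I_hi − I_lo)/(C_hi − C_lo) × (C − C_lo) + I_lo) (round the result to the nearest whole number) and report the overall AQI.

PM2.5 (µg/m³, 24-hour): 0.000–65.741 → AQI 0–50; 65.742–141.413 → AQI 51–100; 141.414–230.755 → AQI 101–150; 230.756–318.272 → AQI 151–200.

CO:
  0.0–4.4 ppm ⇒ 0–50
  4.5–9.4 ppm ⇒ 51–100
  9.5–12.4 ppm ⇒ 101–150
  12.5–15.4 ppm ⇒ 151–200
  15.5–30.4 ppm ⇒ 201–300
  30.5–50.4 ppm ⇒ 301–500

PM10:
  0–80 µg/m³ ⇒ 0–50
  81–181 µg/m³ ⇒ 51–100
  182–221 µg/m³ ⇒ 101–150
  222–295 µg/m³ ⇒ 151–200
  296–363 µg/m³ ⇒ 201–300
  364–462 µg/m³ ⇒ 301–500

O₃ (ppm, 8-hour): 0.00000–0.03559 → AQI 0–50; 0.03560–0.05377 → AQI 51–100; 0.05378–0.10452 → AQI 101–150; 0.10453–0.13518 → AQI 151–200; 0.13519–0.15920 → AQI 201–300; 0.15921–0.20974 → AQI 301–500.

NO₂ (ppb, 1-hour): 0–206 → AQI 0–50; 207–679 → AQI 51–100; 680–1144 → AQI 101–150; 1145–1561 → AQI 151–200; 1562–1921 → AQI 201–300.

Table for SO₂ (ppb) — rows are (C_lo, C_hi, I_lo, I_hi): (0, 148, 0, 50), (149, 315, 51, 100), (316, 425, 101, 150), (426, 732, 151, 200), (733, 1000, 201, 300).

PM2.5 68.676: bracket 65.742–141.413 → index 51–100; slope 49/75.671, offset 2.934.
AQI = 51 + 49/75.671·2.934 ≈ 52.90 ⇒ 53.
CO: 13.4 lies in 12.5–15.4, so I_lo=151, I_hi=200, C_lo=12.5, C_hi=15.4.
(200−151)/(15.4−12.5) × (13.4−12.5) + 151 = 49/2.9 × 0.9 + 151 ≈ 166.21 → 166.
PM10 23: bracket 0–80 → index 0–50; slope 50/80, offset 23.
AQI = 0 + 50/80·23 ≈ 14.38 ⇒ 14.
O₃ 0.16067: bracket 0.15921–0.20974 → index 301–500; slope 199/0.05053, offset 0.00146.
AQI = 301 + 199/0.05053·0.00146 ≈ 306.75 ⇒ 307.
NO₂: 812 ∈ [680, 1144] ↔ index [101, 150].
101 + (812−680)·(150−101)/(1144−680) = 101 + 132·49/464 ≈ 114.94, so AQI = 115.
SO₂: 621 ∈ [426, 732] ↔ index [151, 200].
151 + (621−426)·(200−151)/(732−426) = 151 + 195·49/306 ≈ 182.23, so AQI = 182.
Sub-indices: PM2.5→53, CO→166, PM10→14, O₃→307, NO₂→115, SO₂→182. Overall AQI = max = 307; dominant pollutant is O₃.

307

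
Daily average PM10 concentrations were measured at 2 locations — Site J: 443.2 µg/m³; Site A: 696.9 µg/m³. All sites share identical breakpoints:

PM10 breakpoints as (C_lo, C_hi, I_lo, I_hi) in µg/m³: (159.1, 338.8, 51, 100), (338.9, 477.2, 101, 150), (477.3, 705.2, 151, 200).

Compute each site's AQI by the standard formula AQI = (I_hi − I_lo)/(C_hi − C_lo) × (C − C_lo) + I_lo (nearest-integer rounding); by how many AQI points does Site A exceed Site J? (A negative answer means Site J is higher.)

60

Site J 443.2: bracket 338.9–477.2 → index 101–150; slope 49/138.3, offset 104.3.
AQI = 101 + 49/138.3·104.3 ≈ 137.95 ⇒ 138.
Site A: 696.9 ∈ [477.3, 705.2] ↔ index [151, 200].
151 + (696.9−477.3)·(200−151)/(705.2−477.3) = 151 + 219.6·49/227.9 ≈ 198.22, so AQI = 198.
AQIs: Site J=138, Site A=198. Site A (198) − Site J (138) = 60.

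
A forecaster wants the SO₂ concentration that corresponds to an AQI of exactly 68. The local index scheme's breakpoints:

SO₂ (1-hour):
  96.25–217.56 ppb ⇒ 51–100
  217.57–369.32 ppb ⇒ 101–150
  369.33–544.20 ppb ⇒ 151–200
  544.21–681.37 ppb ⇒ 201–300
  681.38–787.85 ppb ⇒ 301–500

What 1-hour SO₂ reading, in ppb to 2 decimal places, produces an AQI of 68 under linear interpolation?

AQI 68 lies in the 51–100 band, which corresponds to 96.25–217.56 ppb.
C = 96.25 + (68−51)×(217.56−96.25)/(100−51) = 96.25 + 17×121.31/49 ≈ 138.3371 ppb → 138.34 ppb to 2 dp.

138.34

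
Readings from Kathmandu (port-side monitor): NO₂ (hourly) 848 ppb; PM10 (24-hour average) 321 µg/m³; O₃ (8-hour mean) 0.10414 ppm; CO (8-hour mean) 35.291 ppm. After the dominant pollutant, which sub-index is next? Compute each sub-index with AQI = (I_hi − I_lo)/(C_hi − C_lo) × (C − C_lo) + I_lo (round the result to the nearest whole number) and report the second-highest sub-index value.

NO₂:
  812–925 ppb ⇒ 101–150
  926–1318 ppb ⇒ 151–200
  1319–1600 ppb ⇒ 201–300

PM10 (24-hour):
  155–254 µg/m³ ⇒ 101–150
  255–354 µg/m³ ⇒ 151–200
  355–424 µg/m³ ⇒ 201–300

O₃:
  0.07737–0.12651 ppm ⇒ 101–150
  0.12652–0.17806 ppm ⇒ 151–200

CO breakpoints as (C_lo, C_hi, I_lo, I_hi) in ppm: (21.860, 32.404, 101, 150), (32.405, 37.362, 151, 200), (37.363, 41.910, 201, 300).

180

NO₂: 848 ∈ [812, 925] ↔ index [101, 150].
101 + (848−812)·(150−101)/(925−812) = 101 + 36·49/113 ≈ 116.61, so AQI = 117.
PM10 321: bracket 255–354 → index 151–200; slope 49/99, offset 66.
AQI = 151 + 49/99·66 ≈ 183.67 ⇒ 184.
O₃: 0.10414 lies in 0.07737–0.12651, so I_lo=101, I_hi=150, C_lo=0.07737, C_hi=0.12651.
(150−101)/(0.12651−0.07737) × (0.10414−0.07737) + 101 = 49/0.04914 × 0.02677 + 101 ≈ 127.69 → 128.
CO: 35.291 ∈ [32.405, 37.362] ↔ index [151, 200].
151 + (35.291−32.405)·(200−151)/(37.362−32.405) = 151 + 2.886·49/4.957 ≈ 179.53, so AQI = 180.
Sub-indices: NO₂→117, PM10→184, O₃→128, CO→180. Ranked high→low: 184, 180, 128, 117. Second-highest sub-index = 180.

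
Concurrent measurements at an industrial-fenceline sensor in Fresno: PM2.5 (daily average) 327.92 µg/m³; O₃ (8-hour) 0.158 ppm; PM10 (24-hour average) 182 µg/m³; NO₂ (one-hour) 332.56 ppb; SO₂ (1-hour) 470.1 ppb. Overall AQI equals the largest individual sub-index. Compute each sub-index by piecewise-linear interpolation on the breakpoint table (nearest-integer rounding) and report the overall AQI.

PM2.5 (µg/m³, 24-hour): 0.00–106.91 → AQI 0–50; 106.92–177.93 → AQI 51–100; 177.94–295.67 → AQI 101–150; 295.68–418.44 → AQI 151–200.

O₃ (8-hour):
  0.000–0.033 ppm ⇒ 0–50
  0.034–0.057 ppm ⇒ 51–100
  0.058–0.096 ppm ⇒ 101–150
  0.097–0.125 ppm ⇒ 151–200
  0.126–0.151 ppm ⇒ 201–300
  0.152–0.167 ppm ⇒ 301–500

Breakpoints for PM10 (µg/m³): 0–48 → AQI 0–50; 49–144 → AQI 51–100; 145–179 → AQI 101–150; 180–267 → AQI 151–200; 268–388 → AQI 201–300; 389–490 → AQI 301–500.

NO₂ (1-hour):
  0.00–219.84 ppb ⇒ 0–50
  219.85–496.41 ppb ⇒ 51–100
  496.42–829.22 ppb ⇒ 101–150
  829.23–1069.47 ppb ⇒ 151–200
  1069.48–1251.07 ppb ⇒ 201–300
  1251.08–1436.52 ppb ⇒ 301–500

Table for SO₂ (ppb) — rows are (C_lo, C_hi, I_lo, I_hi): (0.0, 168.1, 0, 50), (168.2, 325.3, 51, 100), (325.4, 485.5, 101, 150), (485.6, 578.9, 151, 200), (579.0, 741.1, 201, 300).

PM2.5: 327.92 lies in 295.68–418.44, so I_lo=151, I_hi=200, C_lo=295.68, C_hi=418.44.
(200−151)/(418.44−295.68) × (327.92−295.68) + 151 = 49/122.76 × 32.24 + 151 ≈ 163.87 → 164.
O₃ 0.158: bracket 0.152–0.167 → index 301–500; slope 199/0.015, offset 0.006.
AQI = 301 + 199/0.015·0.006 ≈ 380.60 ⇒ 381.
PM10: 182 lies in 180–267, so I_lo=151, I_hi=200, C_lo=180, C_hi=267.
(200−151)/(267−180) × (182−180) + 151 = 49/87 × 2 + 151 ≈ 152.13 → 152.
NO₂ 332.56: bracket 219.85–496.41 → index 51–100; slope 49/276.56, offset 112.71.
AQI = 51 + 49/276.56·112.71 ≈ 70.97 ⇒ 71.
SO₂: row 325.4–485.5 (AQI 101–150). (150−101)·(470.1−325.4)/(485.5−325.4) + 101 = 49·144.7/160.1 + 101 ≈ 145.29 → 145.
Sub-indices: PM2.5→164, O₃→381, PM10→152, NO₂→71, SO₂→145. Overall AQI = max = 381; dominant pollutant is O₃.

381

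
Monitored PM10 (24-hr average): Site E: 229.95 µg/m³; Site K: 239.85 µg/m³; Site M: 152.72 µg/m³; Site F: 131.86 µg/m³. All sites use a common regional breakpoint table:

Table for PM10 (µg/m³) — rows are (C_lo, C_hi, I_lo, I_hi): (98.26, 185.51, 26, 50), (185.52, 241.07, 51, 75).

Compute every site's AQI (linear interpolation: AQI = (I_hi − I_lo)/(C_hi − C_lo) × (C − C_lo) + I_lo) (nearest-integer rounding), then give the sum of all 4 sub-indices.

220

Site E: 229.95 lies in 185.52–241.07, so I_lo=51, I_hi=75, C_lo=185.52, C_hi=241.07.
(75−51)/(241.07−185.52) × (229.95−185.52) + 51 = 24/55.55 × 44.43 + 51 ≈ 70.20 → 70.
Site K: 239.85 lies in 185.52–241.07, so I_lo=51, I_hi=75, C_lo=185.52, C_hi=241.07.
(75−51)/(241.07−185.52) × (239.85−185.52) + 51 = 24/55.55 × 54.33 + 51 ≈ 74.47 → 74.
Site M: 152.72 lies in 98.26–185.51, so I_lo=26, I_hi=50, C_lo=98.26, C_hi=185.51.
(50−26)/(185.51−98.26) × (152.72−98.26) + 26 = 24/87.25 × 54.46 + 26 ≈ 40.98 → 41.
Site F: 131.86 lies in 98.26–185.51, so I_lo=26, I_hi=50, C_lo=98.26, C_hi=185.51.
(50−26)/(185.51−98.26) × (131.86−98.26) + 26 = 24/87.25 × 33.60 + 26 ≈ 35.24 → 35.
AQIs: Site E=70, Site K=74, Site M=41, Site F=35. Sum = 70 + 74 + 41 + 35 = 220.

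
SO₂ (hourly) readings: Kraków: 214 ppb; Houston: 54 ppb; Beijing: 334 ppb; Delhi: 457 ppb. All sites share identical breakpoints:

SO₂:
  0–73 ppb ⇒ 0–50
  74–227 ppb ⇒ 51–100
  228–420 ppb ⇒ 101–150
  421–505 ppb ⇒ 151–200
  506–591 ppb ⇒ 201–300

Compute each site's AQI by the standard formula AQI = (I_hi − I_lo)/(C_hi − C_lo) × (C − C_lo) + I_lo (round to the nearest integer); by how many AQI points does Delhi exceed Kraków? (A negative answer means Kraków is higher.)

76

Kraków: 214 lies in 74–227, so I_lo=51, I_hi=100, C_lo=74, C_hi=227.
(100−51)/(227−74) × (214−74) + 51 = 49/153 × 140 + 51 ≈ 95.84 → 96.
Houston: row 0–73 (AQI 0–50). (50−0)·(54−0)/(73−0) + 0 = 50·54/73 + 0 ≈ 36.99 → 37.
Beijing: 334 ∈ [228, 420] ↔ index [101, 150].
101 + (334−228)·(150−101)/(420−228) = 101 + 106·49/192 ≈ 128.05, so AQI = 128.
Delhi: 457 lies in 421–505, so I_lo=151, I_hi=200, C_lo=421, C_hi=505.
(200−151)/(505−421) × (457−421) + 151 = 49/84 × 36 + 151 ≈ 172.00 → 172.
AQIs: Kraków=96, Houston=37, Beijing=128, Delhi=172. Delhi (172) − Kraków (96) = 76.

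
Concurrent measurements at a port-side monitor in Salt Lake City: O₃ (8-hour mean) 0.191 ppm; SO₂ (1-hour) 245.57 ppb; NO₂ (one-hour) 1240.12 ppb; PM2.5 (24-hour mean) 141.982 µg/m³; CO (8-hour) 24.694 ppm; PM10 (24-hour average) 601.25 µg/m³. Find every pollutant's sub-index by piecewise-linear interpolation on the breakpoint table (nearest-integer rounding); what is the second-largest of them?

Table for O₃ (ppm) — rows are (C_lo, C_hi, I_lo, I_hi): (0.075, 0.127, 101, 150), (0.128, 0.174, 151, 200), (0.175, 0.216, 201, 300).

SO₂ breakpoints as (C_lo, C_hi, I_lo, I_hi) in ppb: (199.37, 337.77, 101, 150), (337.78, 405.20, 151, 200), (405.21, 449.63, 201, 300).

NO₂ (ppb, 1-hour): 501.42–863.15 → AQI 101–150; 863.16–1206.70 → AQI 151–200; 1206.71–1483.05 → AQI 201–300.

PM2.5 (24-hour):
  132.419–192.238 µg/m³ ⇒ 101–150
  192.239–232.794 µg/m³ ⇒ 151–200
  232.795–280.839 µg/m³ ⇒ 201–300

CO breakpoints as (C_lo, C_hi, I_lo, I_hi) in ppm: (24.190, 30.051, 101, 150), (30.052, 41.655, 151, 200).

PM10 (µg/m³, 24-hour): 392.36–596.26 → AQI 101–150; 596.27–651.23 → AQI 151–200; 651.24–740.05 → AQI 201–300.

O₃: row 0.175–0.216 (AQI 201–300). (300−201)·(0.191−0.175)/(0.216−0.175) + 201 = 99·0.016/0.041 + 201 ≈ 239.63 → 240.
SO₂: 245.57 lies in 199.37–337.77, so I_lo=101, I_hi=150, C_lo=199.37, C_hi=337.77.
(150−101)/(337.77−199.37) × (245.57−199.37) + 101 = 49/138.40 × 46.20 + 101 ≈ 117.36 → 117.
NO₂: 1240.12 lies in 1206.71–1483.05, so I_lo=201, I_hi=300, C_lo=1206.71, C_hi=1483.05.
(300−201)/(1483.05−1206.71) × (1240.12−1206.71) + 201 = 99/276.34 × 33.41 + 201 ≈ 212.97 → 213.
PM2.5: row 132.419–192.238 (AQI 101–150). (150−101)·(141.982−132.419)/(192.238−132.419) + 101 = 49·9.563/59.819 + 101 ≈ 108.83 → 109.
CO: 24.694 ∈ [24.190, 30.051] ↔ index [101, 150].
101 + (24.694−24.190)·(150−101)/(30.051−24.190) = 101 + 0.504·49/5.861 ≈ 105.21, so AQI = 105.
PM10: 601.25 lies in 596.27–651.23, so I_lo=151, I_hi=200, C_lo=596.27, C_hi=651.23.
(200−151)/(651.23−596.27) × (601.25−596.27) + 151 = 49/54.96 × 4.98 + 151 ≈ 155.44 → 155.
Sub-indices: O₃→240, SO₂→117, NO₂→213, PM2.5→109, CO→105, PM10→155. Ranked high→low: 240, 213, 155, 117, 109, 105. Second-highest sub-index = 213.

213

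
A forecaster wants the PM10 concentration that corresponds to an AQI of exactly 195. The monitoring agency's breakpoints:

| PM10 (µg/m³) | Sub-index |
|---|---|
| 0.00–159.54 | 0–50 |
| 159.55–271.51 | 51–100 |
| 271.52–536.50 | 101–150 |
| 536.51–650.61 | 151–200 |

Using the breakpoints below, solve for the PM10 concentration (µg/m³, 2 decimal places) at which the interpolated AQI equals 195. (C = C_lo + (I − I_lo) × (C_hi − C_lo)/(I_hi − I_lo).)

AQI 195 lies in the 151–200 band, which corresponds to 536.51–650.61 µg/m³.
C = 536.51 + (195−151)×(650.61−536.51)/(200−151) = 536.51 + 44×114.10/49 ≈ 638.9671 µg/m³ → 638.97 µg/m³ to 2 dp.

638.97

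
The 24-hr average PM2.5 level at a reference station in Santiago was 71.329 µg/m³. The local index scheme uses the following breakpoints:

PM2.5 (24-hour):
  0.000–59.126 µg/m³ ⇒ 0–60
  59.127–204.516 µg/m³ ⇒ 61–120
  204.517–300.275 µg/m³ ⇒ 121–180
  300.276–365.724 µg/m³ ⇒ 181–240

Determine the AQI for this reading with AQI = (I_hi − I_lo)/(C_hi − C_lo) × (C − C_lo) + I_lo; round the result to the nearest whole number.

66

PM2.5 71.329: bracket 59.127–204.516 → index 61–120; slope 59/145.389, offset 12.202.
AQI = 61 + 59/145.389·12.202 ≈ 65.95 ⇒ 66.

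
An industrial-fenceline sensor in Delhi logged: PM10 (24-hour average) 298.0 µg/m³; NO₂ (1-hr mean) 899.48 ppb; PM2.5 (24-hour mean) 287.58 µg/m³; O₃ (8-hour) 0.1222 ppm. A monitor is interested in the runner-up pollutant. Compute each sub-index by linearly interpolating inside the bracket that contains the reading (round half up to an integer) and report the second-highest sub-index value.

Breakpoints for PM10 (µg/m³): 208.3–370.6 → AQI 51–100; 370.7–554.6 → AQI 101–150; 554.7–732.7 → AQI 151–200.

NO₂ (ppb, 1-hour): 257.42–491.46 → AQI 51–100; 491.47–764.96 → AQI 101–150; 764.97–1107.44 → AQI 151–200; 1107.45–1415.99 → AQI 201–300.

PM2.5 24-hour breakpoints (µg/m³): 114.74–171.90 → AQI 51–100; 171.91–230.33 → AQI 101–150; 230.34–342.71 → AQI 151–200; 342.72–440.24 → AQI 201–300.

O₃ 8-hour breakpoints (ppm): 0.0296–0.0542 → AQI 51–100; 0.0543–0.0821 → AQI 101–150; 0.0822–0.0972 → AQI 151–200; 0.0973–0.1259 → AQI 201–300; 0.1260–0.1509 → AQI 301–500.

176

PM10: row 208.3–370.6 (AQI 51–100). (100−51)·(298.0−208.3)/(370.6−208.3) + 51 = 49·89.7/162.3 + 51 ≈ 78.08 → 78.
NO₂: 899.48 lies in 764.97–1107.44, so I_lo=151, I_hi=200, C_lo=764.97, C_hi=1107.44.
(200−151)/(1107.44−764.97) × (899.48−764.97) + 151 = 49/342.47 × 134.51 + 151 ≈ 170.25 → 170.
PM2.5 287.58: bracket 230.34–342.71 → index 151–200; slope 49/112.37, offset 57.24.
AQI = 151 + 49/112.37·57.24 ≈ 175.96 ⇒ 176.
O₃ 0.1222: bracket 0.0973–0.1259 → index 201–300; slope 99/0.0286, offset 0.0249.
AQI = 201 + 99/0.0286·0.0249 ≈ 287.19 ⇒ 287.
Sub-indices: PM10→78, NO₂→170, PM2.5→176, O₃→287. Ranked high→low: 287, 176, 170, 78. Second-highest sub-index = 176.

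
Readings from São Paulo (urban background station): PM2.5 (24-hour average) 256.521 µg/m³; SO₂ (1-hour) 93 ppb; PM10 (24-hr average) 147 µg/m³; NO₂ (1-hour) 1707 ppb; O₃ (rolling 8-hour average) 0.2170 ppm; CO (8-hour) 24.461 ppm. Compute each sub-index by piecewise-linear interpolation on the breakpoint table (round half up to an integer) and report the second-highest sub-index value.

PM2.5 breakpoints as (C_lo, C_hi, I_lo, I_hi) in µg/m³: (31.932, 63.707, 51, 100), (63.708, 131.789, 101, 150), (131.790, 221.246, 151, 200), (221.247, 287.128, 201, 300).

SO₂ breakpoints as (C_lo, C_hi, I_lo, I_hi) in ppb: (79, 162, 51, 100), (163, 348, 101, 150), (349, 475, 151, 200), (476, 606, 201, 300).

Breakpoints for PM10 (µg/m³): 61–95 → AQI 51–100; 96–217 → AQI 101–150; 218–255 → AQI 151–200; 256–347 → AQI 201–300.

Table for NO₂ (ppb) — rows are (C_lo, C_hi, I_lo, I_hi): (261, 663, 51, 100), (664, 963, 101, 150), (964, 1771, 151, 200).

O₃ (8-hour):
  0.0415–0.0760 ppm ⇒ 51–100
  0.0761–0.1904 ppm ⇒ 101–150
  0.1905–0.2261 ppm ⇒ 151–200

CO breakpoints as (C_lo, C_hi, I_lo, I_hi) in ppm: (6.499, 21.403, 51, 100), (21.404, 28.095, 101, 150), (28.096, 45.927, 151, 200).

PM2.5: row 221.247–287.128 (AQI 201–300). (300−201)·(256.521−221.247)/(287.128−221.247) + 201 = 99·35.274/65.881 + 201 ≈ 254.01 → 254.
SO₂: 93 ∈ [79, 162] ↔ index [51, 100].
51 + (93−79)·(100−51)/(162−79) = 51 + 14·49/83 ≈ 59.27, so AQI = 59.
PM10: row 96–217 (AQI 101–150). (150−101)·(147−96)/(217−96) + 101 = 49·51/121 + 101 ≈ 121.65 → 122.
NO₂ 1707: bracket 964–1771 → index 151–200; slope 49/807, offset 743.
AQI = 151 + 49/807·743 ≈ 196.11 ⇒ 196.
O₃: 0.2170 lies in 0.1905–0.2261, so I_lo=151, I_hi=200, C_lo=0.1905, C_hi=0.2261.
(200−151)/(0.2261−0.1905) × (0.2170−0.1905) + 151 = 49/0.0356 × 0.0265 + 151 ≈ 187.47 → 187.
CO: 24.461 ∈ [21.404, 28.095] ↔ index [101, 150].
101 + (24.461−21.404)·(150−101)/(28.095−21.404) = 101 + 3.057·49/6.691 ≈ 123.39, so AQI = 123.
Sub-indices: PM2.5→254, SO₂→59, PM10→122, NO₂→196, O₃→187, CO→123. Ranked high→low: 254, 196, 187, 123, 122, 59. Second-highest sub-index = 196.

196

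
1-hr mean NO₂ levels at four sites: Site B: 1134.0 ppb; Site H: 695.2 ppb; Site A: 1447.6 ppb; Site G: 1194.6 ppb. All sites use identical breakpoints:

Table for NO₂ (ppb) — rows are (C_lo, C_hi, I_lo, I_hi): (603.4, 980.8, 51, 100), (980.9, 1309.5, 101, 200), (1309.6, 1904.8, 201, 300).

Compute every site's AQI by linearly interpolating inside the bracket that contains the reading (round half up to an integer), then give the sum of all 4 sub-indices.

Site B 1134.0: bracket 980.9–1309.5 → index 101–200; slope 99/328.6, offset 153.1.
AQI = 101 + 99/328.6·153.1 ≈ 147.13 ⇒ 147.
Site H: 695.2 lies in 603.4–980.8, so I_lo=51, I_hi=100, C_lo=603.4, C_hi=980.8.
(100−51)/(980.8−603.4) × (695.2−603.4) + 51 = 49/377.4 × 91.8 + 51 ≈ 62.92 → 63.
Site A: row 1309.6–1904.8 (AQI 201–300). (300−201)·(1447.6−1309.6)/(1904.8−1309.6) + 201 = 99·138.0/595.2 + 201 ≈ 223.95 → 224.
Site G: 1194.6 lies in 980.9–1309.5, so I_lo=101, I_hi=200, C_lo=980.9, C_hi=1309.5.
(200−101)/(1309.5−980.9) × (1194.6−980.9) + 101 = 99/328.6 × 213.7 + 101 ≈ 165.38 → 165.
AQIs: Site B=147, Site H=63, Site A=224, Site G=165. Sum = 147 + 63 + 224 + 165 = 599.

599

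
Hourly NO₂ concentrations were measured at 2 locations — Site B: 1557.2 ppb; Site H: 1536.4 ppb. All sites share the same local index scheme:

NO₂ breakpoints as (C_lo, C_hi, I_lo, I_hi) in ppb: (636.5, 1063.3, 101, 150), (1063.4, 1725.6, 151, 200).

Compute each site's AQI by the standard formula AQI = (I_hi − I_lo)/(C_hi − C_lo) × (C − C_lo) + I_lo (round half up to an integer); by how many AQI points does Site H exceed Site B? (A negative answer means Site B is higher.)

-2

Site B: row 1063.4–1725.6 (AQI 151–200). (200−151)·(1557.2−1063.4)/(1725.6−1063.4) + 151 = 49·493.8/662.2 + 151 ≈ 187.54 → 188.
Site H: row 1063.4–1725.6 (AQI 151–200). (200−151)·(1536.4−1063.4)/(1725.6−1063.4) + 151 = 49·473.0/662.2 + 151 ≈ 186.00 → 186.
AQIs: Site B=188, Site H=186. Site H (186) − Site B (188) = -2.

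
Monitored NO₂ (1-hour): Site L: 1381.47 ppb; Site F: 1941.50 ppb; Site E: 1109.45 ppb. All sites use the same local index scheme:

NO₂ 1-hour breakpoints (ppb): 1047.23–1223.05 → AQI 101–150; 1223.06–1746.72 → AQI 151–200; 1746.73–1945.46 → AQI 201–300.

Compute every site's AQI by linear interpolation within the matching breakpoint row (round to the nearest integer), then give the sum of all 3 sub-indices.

582

Site L: row 1223.06–1746.72 (AQI 151–200). (200−151)·(1381.47−1223.06)/(1746.72−1223.06) + 151 = 49·158.41/523.66 + 151 ≈ 165.82 → 166.
Site F: row 1746.73–1945.46 (AQI 201–300). (300−201)·(1941.50−1746.73)/(1945.46−1746.73) + 201 = 99·194.77/198.73 + 201 ≈ 298.03 → 298.
Site E 1109.45: bracket 1047.23–1223.05 → index 101–150; slope 49/175.82, offset 62.22.
AQI = 101 + 49/175.82·62.22 ≈ 118.34 ⇒ 118.
AQIs: Site L=166, Site F=298, Site E=118. Sum = 166 + 298 + 118 = 582.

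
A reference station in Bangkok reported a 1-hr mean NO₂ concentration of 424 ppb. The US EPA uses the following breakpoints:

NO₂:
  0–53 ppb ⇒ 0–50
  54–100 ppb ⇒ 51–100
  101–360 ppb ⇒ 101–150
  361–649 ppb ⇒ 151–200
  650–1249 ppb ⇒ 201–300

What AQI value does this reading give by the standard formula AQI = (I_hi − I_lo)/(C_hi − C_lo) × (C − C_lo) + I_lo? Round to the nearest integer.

NO₂: 424 ∈ [361, 649] ↔ index [151, 200].
151 + (424−361)·(200−151)/(649−361) = 151 + 63·49/288 ≈ 161.72, so AQI = 162.

162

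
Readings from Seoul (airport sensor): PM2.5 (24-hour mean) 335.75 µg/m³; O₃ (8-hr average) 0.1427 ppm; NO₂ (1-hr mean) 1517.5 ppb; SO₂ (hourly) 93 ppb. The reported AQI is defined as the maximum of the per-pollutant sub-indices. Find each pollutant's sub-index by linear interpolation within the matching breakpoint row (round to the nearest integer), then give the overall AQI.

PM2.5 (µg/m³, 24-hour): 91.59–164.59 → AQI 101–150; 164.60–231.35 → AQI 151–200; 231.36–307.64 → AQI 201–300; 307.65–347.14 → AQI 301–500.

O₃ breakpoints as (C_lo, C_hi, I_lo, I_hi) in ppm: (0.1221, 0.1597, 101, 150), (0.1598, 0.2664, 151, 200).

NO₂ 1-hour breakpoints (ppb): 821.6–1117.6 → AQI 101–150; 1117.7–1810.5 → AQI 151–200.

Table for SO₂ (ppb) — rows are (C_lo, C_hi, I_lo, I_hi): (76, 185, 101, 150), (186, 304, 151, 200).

PM2.5: 335.75 ∈ [307.65, 347.14] ↔ index [301, 500].
301 + (335.75−307.65)·(500−301)/(347.14−307.65) = 301 + 28.10·199/39.49 ≈ 442.60, so AQI = 443.
O₃: 0.1427 lies in 0.1221–0.1597, so I_lo=101, I_hi=150, C_lo=0.1221, C_hi=0.1597.
(150−101)/(0.1597−0.1221) × (0.1427−0.1221) + 101 = 49/0.0376 × 0.0206 + 101 ≈ 127.85 → 128.
NO₂ 1517.5: bracket 1117.7–1810.5 → index 151–200; slope 49/692.8, offset 399.8.
AQI = 151 + 49/692.8·399.8 ≈ 179.28 ⇒ 179.
SO₂ 93: bracket 76–185 → index 101–150; slope 49/109, offset 17.
AQI = 101 + 49/109·17 ≈ 108.64 ⇒ 109.
Sub-indices: PM2.5→443, O₃→128, NO₂→179, SO₂→109. Overall AQI = max = 443; dominant pollutant is PM2.5.

443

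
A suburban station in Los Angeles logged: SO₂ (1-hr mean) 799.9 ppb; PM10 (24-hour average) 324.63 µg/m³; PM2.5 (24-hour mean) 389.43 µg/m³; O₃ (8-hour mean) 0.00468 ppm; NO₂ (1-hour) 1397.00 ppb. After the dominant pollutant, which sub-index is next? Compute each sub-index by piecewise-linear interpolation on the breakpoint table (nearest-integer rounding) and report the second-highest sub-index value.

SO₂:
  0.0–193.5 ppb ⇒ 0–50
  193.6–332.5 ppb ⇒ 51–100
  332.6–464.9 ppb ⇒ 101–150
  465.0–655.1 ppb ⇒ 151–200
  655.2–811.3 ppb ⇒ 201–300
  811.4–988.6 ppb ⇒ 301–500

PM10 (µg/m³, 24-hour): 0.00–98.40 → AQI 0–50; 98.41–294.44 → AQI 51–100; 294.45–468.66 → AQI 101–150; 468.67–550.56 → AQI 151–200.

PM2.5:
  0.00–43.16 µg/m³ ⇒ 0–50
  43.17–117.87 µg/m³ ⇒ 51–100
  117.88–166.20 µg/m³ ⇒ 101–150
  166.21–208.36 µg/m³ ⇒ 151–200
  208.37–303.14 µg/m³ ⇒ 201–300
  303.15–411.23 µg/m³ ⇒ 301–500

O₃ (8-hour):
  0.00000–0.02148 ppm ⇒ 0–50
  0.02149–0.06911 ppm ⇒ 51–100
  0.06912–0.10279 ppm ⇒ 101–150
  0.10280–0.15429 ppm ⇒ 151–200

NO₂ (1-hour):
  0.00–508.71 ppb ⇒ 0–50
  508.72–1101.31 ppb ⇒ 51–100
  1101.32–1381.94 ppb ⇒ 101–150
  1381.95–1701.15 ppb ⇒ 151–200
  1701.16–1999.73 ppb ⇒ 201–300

293

SO₂ 799.9: bracket 655.2–811.3 → index 201–300; slope 99/156.1, offset 144.7.
AQI = 201 + 99/156.1·144.7 ≈ 292.77 ⇒ 293.
PM10 324.63: bracket 294.45–468.66 → index 101–150; slope 49/174.21, offset 30.18.
AQI = 101 + 49/174.21·30.18 ≈ 109.49 ⇒ 109.
PM2.5: 389.43 lies in 303.15–411.23, so I_lo=301, I_hi=500, C_lo=303.15, C_hi=411.23.
(500−301)/(411.23−303.15) × (389.43−303.15) + 301 = 199/108.08 × 86.28 + 301 ≈ 459.86 → 460.
O₃: 0.00468 ∈ [0.00000, 0.02148] ↔ index [0, 50].
0 + (0.00468−0.00000)·(50−0)/(0.02148−0.00000) = 0 + 0.00468·50/0.02148 ≈ 10.89, so AQI = 11.
NO₂ 1397.00: bracket 1381.95–1701.15 → index 151–200; slope 49/319.20, offset 15.05.
AQI = 151 + 49/319.20·15.05 ≈ 153.31 ⇒ 153.
Sub-indices: SO₂→293, PM10→109, PM2.5→460, O₃→11, NO₂→153. Ranked high→low: 460, 293, 153, 109, 11. Second-highest sub-index = 293.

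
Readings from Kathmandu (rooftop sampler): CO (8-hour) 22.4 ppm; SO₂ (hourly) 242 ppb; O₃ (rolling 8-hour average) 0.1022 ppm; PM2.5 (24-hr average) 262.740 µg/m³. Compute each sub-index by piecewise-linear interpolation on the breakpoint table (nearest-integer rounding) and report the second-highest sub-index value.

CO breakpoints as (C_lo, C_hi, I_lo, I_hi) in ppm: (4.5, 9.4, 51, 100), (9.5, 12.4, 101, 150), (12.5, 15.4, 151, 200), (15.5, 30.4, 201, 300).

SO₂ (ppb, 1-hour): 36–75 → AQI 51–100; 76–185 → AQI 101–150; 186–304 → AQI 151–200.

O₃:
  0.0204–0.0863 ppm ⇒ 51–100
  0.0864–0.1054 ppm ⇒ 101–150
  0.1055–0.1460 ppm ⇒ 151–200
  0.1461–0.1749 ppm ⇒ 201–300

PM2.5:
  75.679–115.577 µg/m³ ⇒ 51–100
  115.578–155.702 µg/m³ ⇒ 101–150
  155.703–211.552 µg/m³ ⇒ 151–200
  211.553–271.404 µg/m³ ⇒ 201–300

247

CO: 22.4 ∈ [15.5, 30.4] ↔ index [201, 300].
201 + (22.4−15.5)·(300−201)/(30.4−15.5) = 201 + 6.9·99/14.9 ≈ 246.85, so AQI = 247.
SO₂: 242 ∈ [186, 304] ↔ index [151, 200].
151 + (242−186)·(200−151)/(304−186) = 151 + 56·49/118 ≈ 174.25, so AQI = 174.
O₃: 0.1022 lies in 0.0864–0.1054, so I_lo=101, I_hi=150, C_lo=0.0864, C_hi=0.1054.
(150−101)/(0.1054−0.0864) × (0.1022−0.0864) + 101 = 49/0.0190 × 0.0158 + 101 ≈ 141.75 → 142.
PM2.5 262.740: bracket 211.553–271.404 → index 201–300; slope 99/59.851, offset 51.187.
AQI = 201 + 99/59.851·51.187 ≈ 285.67 ⇒ 286.
Sub-indices: CO→247, SO₂→174, O₃→142, PM2.5→286. Ranked high→low: 286, 247, 174, 142. Second-highest sub-index = 247.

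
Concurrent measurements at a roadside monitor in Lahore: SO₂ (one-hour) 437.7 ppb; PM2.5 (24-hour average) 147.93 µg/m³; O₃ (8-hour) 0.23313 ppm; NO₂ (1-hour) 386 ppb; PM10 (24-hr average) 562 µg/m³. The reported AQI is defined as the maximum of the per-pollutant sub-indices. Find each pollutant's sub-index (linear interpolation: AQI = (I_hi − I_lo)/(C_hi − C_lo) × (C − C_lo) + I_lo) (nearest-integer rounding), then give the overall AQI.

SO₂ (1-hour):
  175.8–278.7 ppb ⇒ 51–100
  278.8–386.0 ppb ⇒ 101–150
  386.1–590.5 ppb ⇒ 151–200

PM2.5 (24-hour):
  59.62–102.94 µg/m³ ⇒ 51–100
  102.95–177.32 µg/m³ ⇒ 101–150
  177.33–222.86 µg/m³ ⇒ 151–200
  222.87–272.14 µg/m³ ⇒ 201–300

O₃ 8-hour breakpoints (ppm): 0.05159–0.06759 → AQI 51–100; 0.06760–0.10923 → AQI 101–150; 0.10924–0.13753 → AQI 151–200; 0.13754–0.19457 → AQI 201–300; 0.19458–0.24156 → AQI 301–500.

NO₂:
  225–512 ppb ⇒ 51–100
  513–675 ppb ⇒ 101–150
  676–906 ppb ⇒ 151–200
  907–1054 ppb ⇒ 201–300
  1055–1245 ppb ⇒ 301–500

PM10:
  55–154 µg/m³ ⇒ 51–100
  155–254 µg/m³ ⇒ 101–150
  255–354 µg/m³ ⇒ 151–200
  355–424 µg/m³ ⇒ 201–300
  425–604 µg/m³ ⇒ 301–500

464

SO₂: row 386.1–590.5 (AQI 151–200). (200−151)·(437.7−386.1)/(590.5−386.1) + 151 = 49·51.6/204.4 + 151 ≈ 163.37 → 163.
PM2.5: 147.93 lies in 102.95–177.32, so I_lo=101, I_hi=150, C_lo=102.95, C_hi=177.32.
(150−101)/(177.32−102.95) × (147.93−102.95) + 101 = 49/74.37 × 44.98 + 101 ≈ 130.64 → 131.
O₃ 0.23313: bracket 0.19458–0.24156 → index 301–500; slope 199/0.04698, offset 0.03855.
AQI = 301 + 199/0.04698·0.03855 ≈ 464.29 ⇒ 464.
NO₂: 386 lies in 225–512, so I_lo=51, I_hi=100, C_lo=225, C_hi=512.
(100−51)/(512−225) × (386−225) + 51 = 49/287 × 161 + 51 ≈ 78.49 → 78.
PM10: 562 ∈ [425, 604] ↔ index [301, 500].
301 + (562−425)·(500−301)/(604−425) = 301 + 137·199/179 ≈ 453.31, so AQI = 453.
Sub-indices: SO₂→163, PM2.5→131, O₃→464, NO₂→78, PM10→453. Overall AQI = max = 464; dominant pollutant is O₃.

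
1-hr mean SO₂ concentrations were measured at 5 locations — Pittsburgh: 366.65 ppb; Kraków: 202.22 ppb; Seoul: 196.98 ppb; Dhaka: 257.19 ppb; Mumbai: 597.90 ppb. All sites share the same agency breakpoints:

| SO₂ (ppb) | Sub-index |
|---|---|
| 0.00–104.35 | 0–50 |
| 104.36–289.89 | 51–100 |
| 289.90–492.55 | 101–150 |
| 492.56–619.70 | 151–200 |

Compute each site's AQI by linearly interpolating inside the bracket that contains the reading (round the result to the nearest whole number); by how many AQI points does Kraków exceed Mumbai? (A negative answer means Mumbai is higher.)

Pittsburgh: row 289.90–492.55 (AQI 101–150). (150−101)·(366.65−289.90)/(492.55−289.90) + 101 = 49·76.75/202.65 + 101 ≈ 119.56 → 120.
Kraków 202.22: bracket 104.36–289.89 → index 51–100; slope 49/185.53, offset 97.86.
AQI = 51 + 49/185.53·97.86 ≈ 76.85 ⇒ 77.
Seoul: 196.98 lies in 104.36–289.89, so I_lo=51, I_hi=100, C_lo=104.36, C_hi=289.89.
(100−51)/(289.89−104.36) × (196.98−104.36) + 51 = 49/185.53 × 92.62 + 51 ≈ 75.46 → 75.
Dhaka 257.19: bracket 104.36–289.89 → index 51–100; slope 49/185.53, offset 152.83.
AQI = 51 + 49/185.53·152.83 ≈ 91.36 ⇒ 91.
Mumbai 597.90: bracket 492.56–619.70 → index 151–200; slope 49/127.14, offset 105.34.
AQI = 151 + 49/127.14·105.34 ≈ 191.60 ⇒ 192.
AQIs: Pittsburgh=120, Kraków=77, Seoul=75, Dhaka=91, Mumbai=192. Kraków (77) − Mumbai (192) = -115.

-115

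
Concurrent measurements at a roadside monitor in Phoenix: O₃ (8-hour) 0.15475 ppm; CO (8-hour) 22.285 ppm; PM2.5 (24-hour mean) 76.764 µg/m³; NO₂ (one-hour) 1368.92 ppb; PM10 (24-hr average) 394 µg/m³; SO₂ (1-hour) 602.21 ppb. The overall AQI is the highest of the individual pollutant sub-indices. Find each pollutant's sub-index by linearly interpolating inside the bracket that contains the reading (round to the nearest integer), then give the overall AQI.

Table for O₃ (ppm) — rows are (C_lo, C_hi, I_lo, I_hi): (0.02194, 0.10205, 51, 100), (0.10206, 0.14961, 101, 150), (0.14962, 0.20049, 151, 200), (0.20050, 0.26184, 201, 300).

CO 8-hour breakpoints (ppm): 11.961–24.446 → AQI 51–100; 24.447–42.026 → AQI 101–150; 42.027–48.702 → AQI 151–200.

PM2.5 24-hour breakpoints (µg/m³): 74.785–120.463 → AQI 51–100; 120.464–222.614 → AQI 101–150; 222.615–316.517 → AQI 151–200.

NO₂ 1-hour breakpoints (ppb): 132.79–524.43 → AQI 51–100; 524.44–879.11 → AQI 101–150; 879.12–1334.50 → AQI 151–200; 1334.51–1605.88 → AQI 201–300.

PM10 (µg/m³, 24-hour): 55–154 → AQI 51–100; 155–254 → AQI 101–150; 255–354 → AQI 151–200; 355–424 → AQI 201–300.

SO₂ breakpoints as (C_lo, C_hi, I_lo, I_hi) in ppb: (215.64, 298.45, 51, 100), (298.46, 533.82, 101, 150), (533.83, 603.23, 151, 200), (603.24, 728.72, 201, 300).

O₃ 0.15475: bracket 0.14962–0.20049 → index 151–200; slope 49/0.05087, offset 0.00513.
AQI = 151 + 49/0.05087·0.00513 ≈ 155.94 ⇒ 156.
CO: row 11.961–24.446 (AQI 51–100). (100−51)·(22.285−11.961)/(24.446−11.961) + 51 = 49·10.324/12.485 + 51 ≈ 91.52 → 92.
PM2.5: 76.764 lies in 74.785–120.463, so I_lo=51, I_hi=100, C_lo=74.785, C_hi=120.463.
(100−51)/(120.463−74.785) × (76.764−74.785) + 51 = 49/45.678 × 1.979 + 51 ≈ 53.12 → 53.
NO₂: row 1334.51–1605.88 (AQI 201–300). (300−201)·(1368.92−1334.51)/(1605.88−1334.51) + 201 = 99·34.41/271.37 + 201 ≈ 213.55 → 214.
PM10 394: bracket 355–424 → index 201–300; slope 99/69, offset 39.
AQI = 201 + 99/69·39 ≈ 256.96 ⇒ 257.
SO₂: 602.21 ∈ [533.83, 603.23] ↔ index [151, 200].
151 + (602.21−533.83)·(200−151)/(603.23−533.83) = 151 + 68.38·49/69.40 ≈ 199.28, so AQI = 199.
Sub-indices: O₃→156, CO→92, PM2.5→53, NO₂→214, PM10→257, SO₂→199. Overall AQI = max = 257; dominant pollutant is PM10.
AQI 257: Very Unhealthy.

257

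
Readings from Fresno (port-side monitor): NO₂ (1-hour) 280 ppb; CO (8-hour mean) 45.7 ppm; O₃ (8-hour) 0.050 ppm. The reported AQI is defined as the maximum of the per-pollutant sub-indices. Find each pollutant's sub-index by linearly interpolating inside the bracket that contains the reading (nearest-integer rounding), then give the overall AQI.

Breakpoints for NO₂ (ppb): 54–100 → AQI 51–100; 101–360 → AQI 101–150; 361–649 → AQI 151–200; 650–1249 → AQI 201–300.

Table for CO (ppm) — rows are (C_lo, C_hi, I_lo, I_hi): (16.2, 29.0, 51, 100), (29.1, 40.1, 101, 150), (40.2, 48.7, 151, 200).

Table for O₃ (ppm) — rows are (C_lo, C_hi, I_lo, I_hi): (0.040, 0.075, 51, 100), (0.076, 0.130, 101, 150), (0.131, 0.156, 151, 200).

183

NO₂: 280 lies in 101–360, so I_lo=101, I_hi=150, C_lo=101, C_hi=360.
(150−101)/(360−101) × (280−101) + 101 = 49/259 × 179 + 101 ≈ 134.86 → 135.
CO 45.7: bracket 40.2–48.7 → index 151–200; slope 49/8.5, offset 5.5.
AQI = 151 + 49/8.5·5.5 ≈ 182.71 ⇒ 183.
O₃ 0.050: bracket 0.040–0.075 → index 51–100; slope 49/0.035, offset 0.010.
AQI = 51 + 49/0.035·0.010 ≈ 65.00 ⇒ 65.
Sub-indices: NO₂→135, CO→183, O₃→65. Overall AQI = max = 183; dominant pollutant is CO.
AQI 183: Unhealthy.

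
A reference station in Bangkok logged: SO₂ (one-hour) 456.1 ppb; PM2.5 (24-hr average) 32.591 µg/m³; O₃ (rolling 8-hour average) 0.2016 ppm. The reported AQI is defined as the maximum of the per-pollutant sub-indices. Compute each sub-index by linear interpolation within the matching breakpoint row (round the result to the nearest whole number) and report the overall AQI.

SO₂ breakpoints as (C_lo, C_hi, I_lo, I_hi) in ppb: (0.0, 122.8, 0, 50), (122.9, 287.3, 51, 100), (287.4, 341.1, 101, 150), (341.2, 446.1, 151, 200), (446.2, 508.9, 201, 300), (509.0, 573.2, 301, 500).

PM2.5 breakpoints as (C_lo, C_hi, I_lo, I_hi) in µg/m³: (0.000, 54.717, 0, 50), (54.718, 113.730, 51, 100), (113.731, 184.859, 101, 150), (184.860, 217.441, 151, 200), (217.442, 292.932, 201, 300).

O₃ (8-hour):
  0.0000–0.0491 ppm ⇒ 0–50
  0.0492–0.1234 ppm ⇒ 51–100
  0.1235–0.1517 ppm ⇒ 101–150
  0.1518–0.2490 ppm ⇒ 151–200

SO₂: row 446.2–508.9 (AQI 201–300). (300−201)·(456.1−446.2)/(508.9−446.2) + 201 = 99·9.9/62.7 + 201 ≈ 216.63 → 217.
PM2.5: 32.591 ∈ [0.000, 54.717] ↔ index [0, 50].
0 + (32.591−0.000)·(50−0)/(54.717−0.000) = 0 + 32.591·50/54.717 ≈ 29.78, so AQI = 30.
O₃: row 0.1518–0.2490 (AQI 151–200). (200−151)·(0.2016−0.1518)/(0.2490−0.1518) + 151 = 49·0.0498/0.0972 + 151 ≈ 176.10 → 176.
Sub-indices: SO₂→217, PM2.5→30, O₃→176. Overall AQI = max = 217; dominant pollutant is SO₂.

217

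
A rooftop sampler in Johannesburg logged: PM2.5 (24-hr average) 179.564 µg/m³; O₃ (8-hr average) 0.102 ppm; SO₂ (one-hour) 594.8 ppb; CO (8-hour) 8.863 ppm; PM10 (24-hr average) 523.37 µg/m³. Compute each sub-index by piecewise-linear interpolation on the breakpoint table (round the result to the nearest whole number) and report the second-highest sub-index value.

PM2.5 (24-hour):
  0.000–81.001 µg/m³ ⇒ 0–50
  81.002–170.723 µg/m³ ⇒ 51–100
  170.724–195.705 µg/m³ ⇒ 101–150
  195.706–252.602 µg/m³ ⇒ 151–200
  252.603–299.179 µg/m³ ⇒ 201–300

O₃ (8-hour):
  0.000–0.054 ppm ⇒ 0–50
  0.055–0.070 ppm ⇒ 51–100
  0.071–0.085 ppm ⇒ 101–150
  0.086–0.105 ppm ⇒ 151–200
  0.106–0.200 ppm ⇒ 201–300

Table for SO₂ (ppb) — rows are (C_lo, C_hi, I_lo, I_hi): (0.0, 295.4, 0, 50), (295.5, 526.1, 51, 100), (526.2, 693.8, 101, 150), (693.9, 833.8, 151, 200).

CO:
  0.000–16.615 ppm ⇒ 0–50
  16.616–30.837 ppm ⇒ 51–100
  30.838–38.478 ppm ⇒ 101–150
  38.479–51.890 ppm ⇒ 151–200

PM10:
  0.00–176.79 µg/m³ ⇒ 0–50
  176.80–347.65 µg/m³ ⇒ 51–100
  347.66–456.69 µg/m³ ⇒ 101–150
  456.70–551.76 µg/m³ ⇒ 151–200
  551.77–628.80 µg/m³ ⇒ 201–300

PM2.5 179.564: bracket 170.724–195.705 → index 101–150; slope 49/24.981, offset 8.840.
AQI = 101 + 49/24.981·8.840 ≈ 118.34 ⇒ 118.
O₃ 0.102: bracket 0.086–0.105 → index 151–200; slope 49/0.019, offset 0.016.
AQI = 151 + 49/0.019·0.016 ≈ 192.26 ⇒ 192.
SO₂ 594.8: bracket 526.2–693.8 → index 101–150; slope 49/167.6, offset 68.6.
AQI = 101 + 49/167.6·68.6 ≈ 121.06 ⇒ 121.
CO: 8.863 ∈ [0.000, 16.615] ↔ index [0, 50].
0 + (8.863−0.000)·(50−0)/(16.615−0.000) = 0 + 8.863·50/16.615 ≈ 26.67, so AQI = 27.
PM10: 523.37 ∈ [456.70, 551.76] ↔ index [151, 200].
151 + (523.37−456.70)·(200−151)/(551.76−456.70) = 151 + 66.67·49/95.06 ≈ 185.37, so AQI = 185.
Sub-indices: PM2.5→118, O₃→192, SO₂→121, CO→27, PM10→185. Ranked high→low: 192, 185, 121, 118, 27. Second-highest sub-index = 185.

185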